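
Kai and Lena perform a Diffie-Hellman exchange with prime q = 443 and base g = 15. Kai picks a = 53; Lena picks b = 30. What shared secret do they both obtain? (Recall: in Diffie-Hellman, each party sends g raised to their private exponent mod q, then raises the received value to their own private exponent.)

324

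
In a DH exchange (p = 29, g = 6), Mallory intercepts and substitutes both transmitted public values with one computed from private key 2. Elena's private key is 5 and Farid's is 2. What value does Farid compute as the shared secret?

20

Farid receives Mallory's public value M = 6^2 mod 29 instead of the honest one.
6^1 ≡ 6 (mod 29)
6^2 = (6^1)^2 ≡ 6^2 = 36 ≡ 7 (mod 29)
So M = 7. Farid computes K = M^2 mod 29.
7^1 ≡ 7 (mod 29)
7^2 = (7^1)^2 ≡ 7^2 = 49 ≡ 20 (mod 29)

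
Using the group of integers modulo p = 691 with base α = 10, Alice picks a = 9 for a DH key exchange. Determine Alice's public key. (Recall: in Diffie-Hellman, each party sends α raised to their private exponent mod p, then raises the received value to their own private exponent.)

2

Public value = 10^9 mod 691.
10^1 ≡ 10 (mod 691)
10^2 = (10^1)^2 ≡ 10^2 = 100 ≡ 100 (mod 691)
10^4 = (10^2)^2 ≡ 100^2 = 10000 ≡ 326 (mod 691)
10^8 = (10^4)^2 ≡ 326^2 = 106276 ≡ 553 (mod 691)
10^9 = 10^8 · 10^1 ≡ 553 · 10 ≡ 2 (mod 691).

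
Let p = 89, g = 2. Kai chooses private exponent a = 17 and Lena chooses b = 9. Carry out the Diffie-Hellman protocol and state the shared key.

Kai sends A = g^a mod p = 2^17 mod 89.
2^1 ≡ 2 (mod 89)
2^2 = (2^1)^2 ≡ 2^2 = 4 ≡ 4 (mod 89)
2^4 = (2^2)^2 ≡ 4^2 = 16 ≡ 16 (mod 89)
2^8 = (2^4)^2 ≡ 16^2 = 256 ≡ 78 (mod 89)
2^16 = (2^8)^2 ≡ 78^2 = 6084 ≡ 32 (mod 89)
2^17 = 2^16 · 2^1 ≡ 32 · 2 ≡ 64 (mod 89).
So A = 64. Lena then computes K = A^b mod p = 64^9 mod 89.
64^1 ≡ 64 (mod 89)
64^2 = (64^1)^2 ≡ 64^2 = 4096 ≡ 2 (mod 89)
64^4 = (64^2)^2 ≡ 2^2 = 4 ≡ 4 (mod 89)
64^8 = (64^4)^2 ≡ 4^2 = 16 ≡ 16 (mod 89)
64^9 = 64^8 · 64^1 ≡ 16 · 64 ≡ 45 (mod 89).

45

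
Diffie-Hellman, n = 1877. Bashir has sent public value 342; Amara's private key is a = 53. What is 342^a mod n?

Shared key K = 342^53 mod 1877.
342^1 ≡ 342 (mod 1877)
342^2 = (342^1)^2 ≡ 342^2 = 116964 ≡ 590 (mod 1877)
342^4 = (342^2)^2 ≡ 590^2 = 348100 ≡ 855 (mod 1877)
342^8 = (342^4)^2 ≡ 855^2 = 731025 ≡ 872 (mod 1877)
342^16 = (342^8)^2 ≡ 872^2 = 760384 ≡ 199 (mod 1877)
342^32 = (342^16)^2 ≡ 199^2 = 39601 ≡ 184 (mod 1877)
342^53 = 342^32 · 342^16 · 342^4 · 342^1 ≡ 184 · 199 · 855 · 342 ≡ 1679 (mod 1877).

1679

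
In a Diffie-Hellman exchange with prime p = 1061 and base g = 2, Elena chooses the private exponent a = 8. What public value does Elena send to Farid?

Public value = 2^8 mod 1061.
2^1 ≡ 2 (mod 1061)
2^2 = (2^1)^2 ≡ 2^2 = 4 ≡ 4 (mod 1061)
2^4 = (2^2)^2 ≡ 4^2 = 16 ≡ 16 (mod 1061)
2^8 = (2^4)^2 ≡ 16^2 = 256 ≡ 256 (mod 1061)

256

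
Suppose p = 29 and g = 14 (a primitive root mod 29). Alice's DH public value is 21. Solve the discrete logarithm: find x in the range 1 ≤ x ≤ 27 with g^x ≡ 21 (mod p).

25

Try successive powers of 14 modulo 29:
14^1 ≡ 14
14^2 ≡ 22
14^3 ≡ 18
14^4 ≡ 20
14^5 ≡ 19
14^6 ≡ 5
14^7 ≡ 12
14^8 ≡ 23
14^9 ≡ 3
14^10 ≡ 13
14^11 ≡ 8
14^12 ≡ 25
14^13 ≡ 2
14^14 ≡ 28
14^15 ≡ 15
14^16 ≡ 7
14^17 ≡ 11
14^18 ≡ 9
14^19 ≡ 10
14^20 ≡ 24
14^21 ≡ 17
14^22 ≡ 6
14^23 ≡ 26
14^24 ≡ 16
14^25 ≡ 21
Found: x = 25.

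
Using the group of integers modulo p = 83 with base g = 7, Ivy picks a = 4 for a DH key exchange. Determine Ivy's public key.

Public value = 7^4 (mod 83).
7^1 ≡ 7 (mod 83)
7^2 = (7^1)^2 ≡ 7^2 = 49 ≡ 49 (mod 83)
7^4 = (7^2)^2 ≡ 49^2 = 2401 ≡ 77 (mod 83)

77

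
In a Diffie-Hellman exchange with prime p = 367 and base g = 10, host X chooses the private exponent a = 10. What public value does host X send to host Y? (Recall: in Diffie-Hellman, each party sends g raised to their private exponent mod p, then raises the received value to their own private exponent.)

148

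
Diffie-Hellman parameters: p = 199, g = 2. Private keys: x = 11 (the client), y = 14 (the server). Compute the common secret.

The client sends A = g^x mod p = 2^11 mod 199.
2^1 ≡ 2 (mod 199)
2^2 = (2^1)^2 ≡ 2^2 = 4 ≡ 4 (mod 199)
2^4 = (2^2)^2 ≡ 4^2 = 16 ≡ 16 (mod 199)
2^8 = (2^4)^2 ≡ 16^2 = 256 ≡ 57 (mod 199)
2^11 = 2^8 · 2^2 · 2^1 ≡ 57 · 4 · 2 ≡ 58 (mod 199).
So A = 58. The server then computes K = A^y mod p = 58^14 mod 199.
58^1 ≡ 58 (mod 199)
58^2 = (58^1)^2 ≡ 58^2 = 3364 ≡ 180 (mod 199)
58^4 = (58^2)^2 ≡ 180^2 = 32400 ≡ 162 (mod 199)
58^8 = (58^4)^2 ≡ 162^2 = 26244 ≡ 175 (mod 199)
58^14 = 58^8 · 58^4 · 58^2 ≡ 175 · 162 · 180 ≡ 43 (mod 199).

43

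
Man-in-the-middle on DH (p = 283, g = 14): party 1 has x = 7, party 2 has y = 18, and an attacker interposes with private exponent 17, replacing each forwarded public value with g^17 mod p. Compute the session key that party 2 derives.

275

Party 2 receives an attacker's public value M = 14^17 mod 283 instead of the honest one.
14^1 ≡ 14 (mod 283)
14^2 = (14^1)^2 ≡ 14^2 = 196 ≡ 196 (mod 283)
14^4 = (14^2)^2 ≡ 196^2 = 38416 ≡ 211 (mod 283)
14^8 = (14^4)^2 ≡ 211^2 = 44521 ≡ 90 (mod 283)
14^16 = (14^8)^2 ≡ 90^2 = 8100 ≡ 176 (mod 283)
14^17 = 14^16 · 14^1 ≡ 176 · 14 ≡ 200 (mod 283).
So M = 200. Party 2 computes K = M^18 mod 283.
200^1 ≡ 200 (mod 283)
200^2 = (200^1)^2 ≡ 200^2 = 40000 ≡ 97 (mod 283)
200^4 = (200^2)^2 ≡ 97^2 = 9409 ≡ 70 (mod 283)
200^8 = (200^4)^2 ≡ 70^2 = 4900 ≡ 89 (mod 283)
200^16 = (200^8)^2 ≡ 89^2 = 7921 ≡ 280 (mod 283)
200^18 = 200^16 · 200^2 ≡ 280 · 97 ≡ 275 (mod 283).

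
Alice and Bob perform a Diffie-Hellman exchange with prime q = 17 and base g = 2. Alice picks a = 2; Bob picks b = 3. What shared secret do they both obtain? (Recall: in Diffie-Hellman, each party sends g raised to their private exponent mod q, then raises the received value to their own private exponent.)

Alice sends A = g^a mod q = 2^2 mod 17.
2^1 ≡ 2 (mod 17)
2^2 = (2^1)^2 ≡ 2^2 = 4 ≡ 4 (mod 17)
So A = 4. Bob then computes K = A^b mod q = 4^3 mod 17.
4^1 ≡ 4 (mod 17)
4^2 = (4^1)^2 ≡ 4^2 = 16 ≡ 16 (mod 17)
4^3 = 4^2 · 4^1 ≡ 16 · 4 ≡ 13 (mod 17).

13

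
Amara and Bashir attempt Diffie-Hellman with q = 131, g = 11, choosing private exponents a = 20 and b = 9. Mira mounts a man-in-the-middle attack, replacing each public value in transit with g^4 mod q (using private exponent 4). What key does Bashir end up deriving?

129

Bashir receives Mira's public value M = 11^4 mod 131 instead of the honest one.
11^1 ≡ 11 (mod 131)
11^2 = (11^1)^2 ≡ 11^2 = 121 ≡ 121 (mod 131)
11^4 = (11^2)^2 ≡ 121^2 = 14641 ≡ 100 (mod 131)
So M = 100. Bashir computes K = M^9 mod 131.
100^1 ≡ 100 (mod 131)
100^2 = (100^1)^2 ≡ 100^2 = 10000 ≡ 44 (mod 131)
100^4 = (100^2)^2 ≡ 44^2 = 1936 ≡ 102 (mod 131)
100^8 = (100^4)^2 ≡ 102^2 = 10404 ≡ 55 (mod 131)
100^9 = 100^8 · 100^1 ≡ 55 · 100 ≡ 129 (mod 131).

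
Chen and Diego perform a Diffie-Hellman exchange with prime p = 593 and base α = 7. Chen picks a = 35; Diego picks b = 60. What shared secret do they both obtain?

315

Diego sends B = α^b mod p = 7^60 mod 593.
7^1 ≡ 7 (mod 593)
7^2 = (7^1)^2 ≡ 7^2 = 49 ≡ 49 (mod 593)
7^4 = (7^2)^2 ≡ 49^2 = 2401 ≡ 29 (mod 593)
7^8 = (7^4)^2 ≡ 29^2 = 841 ≡ 248 (mod 593)
7^16 = (7^8)^2 ≡ 248^2 = 61504 ≡ 425 (mod 593)
7^32 = (7^16)^2 ≡ 425^2 = 180625 ≡ 353 (mod 593)
7^60 = 7^32 · 7^16 · 7^8 · 7^4 ≡ 353 · 425 · 248 · 29 ≡ 289 (mod 593).
So B = 289. Chen then computes K = B^a mod p = 289^35 mod 593.
289^1 ≡ 289 (mod 593)
289^2 = (289^1)^2 ≡ 289^2 = 83521 ≡ 501 (mod 593)
289^4 = (289^2)^2 ≡ 501^2 = 251001 ≡ 162 (mod 593)
289^8 = (289^4)^2 ≡ 162^2 = 26244 ≡ 152 (mod 593)
289^16 = (289^8)^2 ≡ 152^2 = 23104 ≡ 570 (mod 593)
289^32 = (289^16)^2 ≡ 570^2 = 324900 ≡ 529 (mod 593)
289^35 = 289^32 · 289^2 · 289^1 ≡ 529 · 501 · 289 ≡ 315 (mod 593).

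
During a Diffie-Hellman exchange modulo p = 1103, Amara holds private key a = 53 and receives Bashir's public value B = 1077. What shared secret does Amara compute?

Shared key K = 1077^53 mod 1103.
1077^1 ≡ 1077 (mod 1103)
1077^2 = (1077^1)^2 ≡ 1077^2 = 1159929 ≡ 676 (mod 1103)
1077^4 = (1077^2)^2 ≡ 676^2 = 456976 ≡ 334 (mod 1103)
1077^8 = (1077^4)^2 ≡ 334^2 = 111556 ≡ 153 (mod 1103)
1077^16 = (1077^8)^2 ≡ 153^2 = 23409 ≡ 246 (mod 1103)
1077^32 = (1077^16)^2 ≡ 246^2 = 60516 ≡ 954 (mod 1103)
1077^53 = 1077^32 · 1077^16 · 1077^4 · 1077^1 ≡ 954 · 246 · 334 · 1077 ≡ 699 (mod 1103).

699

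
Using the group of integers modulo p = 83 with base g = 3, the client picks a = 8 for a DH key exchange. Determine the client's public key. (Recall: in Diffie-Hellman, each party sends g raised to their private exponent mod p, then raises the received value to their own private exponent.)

Public value = 3^8 mod 83.
3^1 ≡ 3 (mod 83)
3^2 = (3^1)^2 ≡ 3^2 = 9 ≡ 9 (mod 83)
3^4 = (3^2)^2 ≡ 9^2 = 81 ≡ 81 (mod 83)
3^8 = (3^4)^2 ≡ 81^2 = 6561 ≡ 4 (mod 83)

4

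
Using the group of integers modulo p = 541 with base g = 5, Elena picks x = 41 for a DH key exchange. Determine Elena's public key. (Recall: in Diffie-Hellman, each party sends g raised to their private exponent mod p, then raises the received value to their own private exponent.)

330

Public value = 5^41 mod 541.
5^1 ≡ 5 (mod 541)
5^2 = (5^1)^2 ≡ 5^2 = 25 ≡ 25 (mod 541)
5^4 = (5^2)^2 ≡ 25^2 = 625 ≡ 84 (mod 541)
5^8 = (5^4)^2 ≡ 84^2 = 7056 ≡ 23 (mod 541)
5^16 = (5^8)^2 ≡ 23^2 = 529 ≡ 529 (mod 541)
5^32 = (5^16)^2 ≡ 529^2 = 279841 ≡ 144 (mod 541)
5^41 = 5^32 · 5^8 · 5^1 ≡ 144 · 23 · 5 ≡ 330 (mod 541).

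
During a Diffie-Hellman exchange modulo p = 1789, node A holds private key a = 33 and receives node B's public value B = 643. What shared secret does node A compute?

812

Shared key K = 643^33 mod 1789.
643^1 ≡ 643 (mod 1789)
643^2 = (643^1)^2 ≡ 643^2 = 413449 ≡ 190 (mod 1789)
643^4 = (643^2)^2 ≡ 190^2 = 36100 ≡ 320 (mod 1789)
643^8 = (643^4)^2 ≡ 320^2 = 102400 ≡ 427 (mod 1789)
643^16 = (643^8)^2 ≡ 427^2 = 182329 ≡ 1640 (mod 1789)
643^32 = (643^16)^2 ≡ 1640^2 = 2689600 ≡ 733 (mod 1789)
643^33 = 643^32 · 643^1 ≡ 733 · 643 ≡ 812 (mod 1789).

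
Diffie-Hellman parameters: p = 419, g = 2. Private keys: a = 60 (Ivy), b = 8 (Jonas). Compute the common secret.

Ivy sends A = g^a mod p = 2^60 mod 419.
2^1 ≡ 2 (mod 419)
2^2 = (2^1)^2 ≡ 2^2 = 4 ≡ 4 (mod 419)
2^4 = (2^2)^2 ≡ 4^2 = 16 ≡ 16 (mod 419)
2^8 = (2^4)^2 ≡ 16^2 = 256 ≡ 256 (mod 419)
2^16 = (2^8)^2 ≡ 256^2 = 65536 ≡ 172 (mod 419)
2^32 = (2^16)^2 ≡ 172^2 = 29584 ≡ 254 (mod 419)
2^60 = 2^32 · 2^16 · 2^8 · 2^4 ≡ 254 · 172 · 256 · 16 ≡ 366 (mod 419).
So A = 366. Jonas then computes K = A^b mod p = 366^8 mod 419.
366^1 ≡ 366 (mod 419)
366^2 = (366^1)^2 ≡ 366^2 = 133956 ≡ 295 (mod 419)
366^4 = (366^2)^2 ≡ 295^2 = 87025 ≡ 292 (mod 419)
366^8 = (366^4)^2 ≡ 292^2 = 85264 ≡ 207 (mod 419)

207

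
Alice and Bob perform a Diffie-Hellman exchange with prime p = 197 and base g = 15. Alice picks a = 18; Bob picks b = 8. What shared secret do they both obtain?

Alice sends A = g^a mod p = 15^18 mod 197.
15^1 ≡ 15 (mod 197)
15^2 = (15^1)^2 ≡ 15^2 = 225 ≡ 28 (mod 197)
15^4 = (15^2)^2 ≡ 28^2 = 784 ≡ 193 (mod 197)
15^8 = (15^4)^2 ≡ 193^2 = 37249 ≡ 16 (mod 197)
15^16 = (15^8)^2 ≡ 16^2 = 256 ≡ 59 (mod 197)
15^18 = 15^16 · 15^2 ≡ 59 · 28 ≡ 76 (mod 197).
So A = 76. Bob then computes K = A^b mod p = 76^8 mod 197.
76^1 ≡ 76 (mod 197)
76^2 = (76^1)^2 ≡ 76^2 = 5776 ≡ 63 (mod 197)
76^4 = (76^2)^2 ≡ 63^2 = 3969 ≡ 29 (mod 197)
76^8 = (76^4)^2 ≡ 29^2 = 841 ≡ 53 (mod 197)

53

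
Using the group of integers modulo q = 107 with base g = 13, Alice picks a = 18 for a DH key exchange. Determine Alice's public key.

41

Public value = 13^18 mod 107.
13^1 ≡ 13 (mod 107)
13^2 = (13^1)^2 ≡ 13^2 = 169 ≡ 62 (mod 107)
13^4 = (13^2)^2 ≡ 62^2 = 3844 ≡ 99 (mod 107)
13^8 = (13^4)^2 ≡ 99^2 = 9801 ≡ 64 (mod 107)
13^16 = (13^8)^2 ≡ 64^2 = 4096 ≡ 30 (mod 107)
13^18 = 13^16 · 13^2 ≡ 30 · 62 ≡ 41 (mod 107).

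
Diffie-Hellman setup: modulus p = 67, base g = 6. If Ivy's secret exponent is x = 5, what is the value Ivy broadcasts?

Public value = 6^5 (mod 67).
6^1 ≡ 6 (mod 67)
6^2 = (6^1)^2 ≡ 6^2 = 36 ≡ 36 (mod 67)
6^4 = (6^2)^2 ≡ 36^2 = 1296 ≡ 23 (mod 67)
6^5 = 6^4 · 6^1 ≡ 23 · 6 ≡ 4 (mod 67).

4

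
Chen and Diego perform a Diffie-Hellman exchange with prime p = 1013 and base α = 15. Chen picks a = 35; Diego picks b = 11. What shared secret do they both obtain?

Diego sends B = α^b mod p = 15^11 mod 1013.
15^1 ≡ 15 (mod 1013)
15^2 = (15^1)^2 ≡ 15^2 = 225 ≡ 225 (mod 1013)
15^4 = (15^2)^2 ≡ 225^2 = 50625 ≡ 988 (mod 1013)
15^8 = (15^4)^2 ≡ 988^2 = 976144 ≡ 625 (mod 1013)
15^11 = 15^8 · 15^2 · 15^1 ≡ 625 · 225 · 15 ≡ 309 (mod 1013).
So B = 309. Chen then computes K = B^a mod p = 309^35 mod 1013.
309^1 ≡ 309 (mod 1013)
309^2 = (309^1)^2 ≡ 309^2 = 95481 ≡ 259 (mod 1013)
309^4 = (309^2)^2 ≡ 259^2 = 67081 ≡ 223 (mod 1013)
309^8 = (309^4)^2 ≡ 223^2 = 49729 ≡ 92 (mod 1013)
309^16 = (309^8)^2 ≡ 92^2 = 8464 ≡ 360 (mod 1013)
309^32 = (309^16)^2 ≡ 360^2 = 129600 ≡ 949 (mod 1013)
309^35 = 309^32 · 309^2 · 309^1 ≡ 949 · 259 · 309 ≡ 757 (mod 1013).

757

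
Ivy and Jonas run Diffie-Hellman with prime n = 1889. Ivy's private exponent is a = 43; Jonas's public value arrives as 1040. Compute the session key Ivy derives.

Shared key K = 1040^43 mod 1889.
1040^1 ≡ 1040 (mod 1889)
1040^2 = (1040^1)^2 ≡ 1040^2 = 1081600 ≡ 1092 (mod 1889)
1040^4 = (1040^2)^2 ≡ 1092^2 = 1192464 ≡ 505 (mod 1889)
1040^8 = (1040^4)^2 ≡ 505^2 = 255025 ≡ 10 (mod 1889)
1040^16 = (1040^8)^2 ≡ 10^2 = 100 ≡ 100 (mod 1889)
1040^32 = (1040^16)^2 ≡ 100^2 = 10000 ≡ 555 (mod 1889)
1040^43 = 1040^32 · 1040^8 · 1040^2 · 1040^1 ≡ 555 · 10 · 1092 · 1040 ≡ 1478 (mod 1889).

1478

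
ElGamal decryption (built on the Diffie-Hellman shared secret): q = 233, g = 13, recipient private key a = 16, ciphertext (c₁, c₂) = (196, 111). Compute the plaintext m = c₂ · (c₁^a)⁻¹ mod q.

69

Shared mask s = c₁^a mod q = 196^16 mod 233.
196^1 ≡ 196 (mod 233)
196^2 = (196^1)^2 ≡ 196^2 = 38416 ≡ 204 (mod 233)
196^4 = (196^2)^2 ≡ 204^2 = 41616 ≡ 142 (mod 233)
196^8 = (196^4)^2 ≡ 142^2 = 20164 ≡ 126 (mod 233)
196^16 = (196^8)^2 ≡ 126^2 = 15876 ≡ 32 (mod 233)
So s = 32; s⁻¹ ≡ 51 (mod 233).
m = c₂ · s⁻¹ mod 233 = 111 · 51 mod 233 = 69.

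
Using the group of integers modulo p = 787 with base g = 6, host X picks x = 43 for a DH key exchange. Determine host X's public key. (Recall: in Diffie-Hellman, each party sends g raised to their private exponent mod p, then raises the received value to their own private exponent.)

250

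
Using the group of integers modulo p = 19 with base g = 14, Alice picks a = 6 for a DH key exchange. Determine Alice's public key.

7

Public value = 14^6 mod 19.
14^1 ≡ 14 (mod 19)
14^2 = (14^1)^2 ≡ 14^2 = 196 ≡ 6 (mod 19)
14^4 = (14^2)^2 ≡ 6^2 = 36 ≡ 17 (mod 19)
14^6 = 14^4 · 14^2 ≡ 17 · 6 ≡ 7 (mod 19).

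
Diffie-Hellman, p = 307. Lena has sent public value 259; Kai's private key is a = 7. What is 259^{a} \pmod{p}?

Shared key K = 259^7 mod 307.
259^1 ≡ 259 (mod 307)
259^2 = (259^1)^2 ≡ 259^2 = 67081 ≡ 155 (mod 307)
259^4 = (259^2)^2 ≡ 155^2 = 24025 ≡ 79 (mod 307)
259^7 = 259^4 · 259^2 · 259^1 ≡ 79 · 155 · 259 ≡ 145 (mod 307).

145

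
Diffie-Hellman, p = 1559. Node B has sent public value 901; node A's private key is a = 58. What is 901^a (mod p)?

Shared key K = 901^58 mod 1559.
901^1 ≡ 901 (mod 1559)
901^2 = (901^1)^2 ≡ 901^2 = 811801 ≡ 1121 (mod 1559)
901^4 = (901^2)^2 ≡ 1121^2 = 1256641 ≡ 87 (mod 1559)
901^8 = (901^4)^2 ≡ 87^2 = 7569 ≡ 1333 (mod 1559)
901^16 = (901^8)^2 ≡ 1333^2 = 1776889 ≡ 1188 (mod 1559)
901^32 = (901^16)^2 ≡ 1188^2 = 1411344 ≡ 449 (mod 1559)
901^58 = 901^32 · 901^16 · 901^8 · 901^2 ≡ 449 · 1188 · 1333 · 1121 ≡ 1129 (mod 1559).

1129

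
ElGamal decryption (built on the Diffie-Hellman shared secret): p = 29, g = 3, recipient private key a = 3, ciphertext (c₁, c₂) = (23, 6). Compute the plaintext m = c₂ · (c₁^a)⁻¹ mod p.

4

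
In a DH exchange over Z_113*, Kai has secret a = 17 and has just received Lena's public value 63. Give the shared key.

104

Shared key K = 63^17 mod 113.
63^1 ≡ 63 (mod 113)
63^2 = (63^1)^2 ≡ 63^2 = 3969 ≡ 14 (mod 113)
63^4 = (63^2)^2 ≡ 14^2 = 196 ≡ 83 (mod 113)
63^8 = (63^4)^2 ≡ 83^2 = 6889 ≡ 109 (mod 113)
63^16 = (63^8)^2 ≡ 109^2 = 11881 ≡ 16 (mod 113)
63^17 = 63^16 · 63^1 ≡ 16 · 63 ≡ 104 (mod 113).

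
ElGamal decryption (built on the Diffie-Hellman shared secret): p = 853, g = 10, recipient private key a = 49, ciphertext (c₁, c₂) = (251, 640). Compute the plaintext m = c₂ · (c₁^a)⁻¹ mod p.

88

Shared mask s = c₁^a mod p = 251^49 mod 853.
251^1 ≡ 251 (mod 853)
251^2 = (251^1)^2 ≡ 251^2 = 63001 ≡ 732 (mod 853)
251^4 = (251^2)^2 ≡ 732^2 = 535824 ≡ 140 (mod 853)
251^8 = (251^4)^2 ≡ 140^2 = 19600 ≡ 834 (mod 853)
251^16 = (251^8)^2 ≡ 834^2 = 695556 ≡ 361 (mod 853)
251^32 = (251^16)^2 ≡ 361^2 = 130321 ≡ 665 (mod 853)
251^49 = 251^32 · 251^16 · 251^1 ≡ 665 · 361 · 251 ≡ 395 (mod 853).
So s = 395; s⁻¹ ≡ 352 (mod 853).
m = c₂ · s⁻¹ mod 853 = 640 · 352 mod 853 = 88.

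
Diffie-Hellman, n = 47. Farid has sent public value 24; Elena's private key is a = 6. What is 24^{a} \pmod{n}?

36

Shared key K = 24^6 mod 47.
24^1 ≡ 24 (mod 47)
24^2 = (24^1)^2 ≡ 24^2 = 576 ≡ 12 (mod 47)
24^4 = (24^2)^2 ≡ 12^2 = 144 ≡ 3 (mod 47)
24^6 = 24^4 · 24^2 ≡ 3 · 12 ≡ 36 (mod 47).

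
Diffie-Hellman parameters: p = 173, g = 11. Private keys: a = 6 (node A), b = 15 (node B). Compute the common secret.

Node B sends B = g^b mod p = 11^15 mod 173.
11^1 ≡ 11 (mod 173)
11^2 = (11^1)^2 ≡ 11^2 = 121 ≡ 121 (mod 173)
11^4 = (11^2)^2 ≡ 121^2 = 14641 ≡ 109 (mod 173)
11^8 = (11^4)^2 ≡ 109^2 = 11881 ≡ 117 (mod 173)
11^15 = 11^8 · 11^4 · 11^2 · 11^1 ≡ 117 · 109 · 121 · 11 ≡ 2 (mod 173).
So B = 2. Node A then computes K = B^a mod p = 2^6 mod 173.
2^1 ≡ 2 (mod 173)
2^2 = (2^1)^2 ≡ 2^2 = 4 ≡ 4 (mod 173)
2^4 = (2^2)^2 ≡ 4^2 = 16 ≡ 16 (mod 173)
2^6 = 2^4 · 2^2 ≡ 16 · 4 ≡ 64 (mod 173).

64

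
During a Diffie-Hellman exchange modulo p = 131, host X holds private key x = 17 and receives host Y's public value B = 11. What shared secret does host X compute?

Shared key K = 11^17 mod 131.
11^1 ≡ 11 (mod 131)
11^2 = (11^1)^2 ≡ 11^2 = 121 ≡ 121 (mod 131)
11^4 = (11^2)^2 ≡ 121^2 = 14641 ≡ 100 (mod 131)
11^8 = (11^4)^2 ≡ 100^2 = 10000 ≡ 44 (mod 131)
11^16 = (11^8)^2 ≡ 44^2 = 1936 ≡ 102 (mod 131)
11^17 = 11^16 · 11^1 ≡ 102 · 11 ≡ 74 (mod 131).

74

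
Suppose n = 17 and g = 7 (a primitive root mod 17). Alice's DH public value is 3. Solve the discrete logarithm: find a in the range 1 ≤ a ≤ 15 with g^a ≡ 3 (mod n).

3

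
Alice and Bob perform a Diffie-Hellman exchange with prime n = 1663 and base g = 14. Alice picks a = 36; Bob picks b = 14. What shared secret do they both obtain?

Bob sends B = g^b mod n = 14^14 mod 1663.
14^1 ≡ 14 (mod 1663)
14^2 = (14^1)^2 ≡ 14^2 = 196 ≡ 196 (mod 1663)
14^4 = (14^2)^2 ≡ 196^2 = 38416 ≡ 167 (mod 1663)
14^8 = (14^4)^2 ≡ 167^2 = 27889 ≡ 1281 (mod 1663)
14^14 = 14^8 · 14^4 · 14^2 ≡ 1281 · 167 · 196 ≡ 473 (mod 1663).
So B = 473. Alice then computes K = B^a mod n = 473^36 mod 1663.
473^1 ≡ 473 (mod 1663)
473^2 = (473^1)^2 ≡ 473^2 = 223729 ≡ 887 (mod 1663)
473^4 = (473^2)^2 ≡ 887^2 = 786769 ≡ 170 (mod 1663)
473^8 = (473^4)^2 ≡ 170^2 = 28900 ≡ 629 (mod 1663)
473^16 = (473^8)^2 ≡ 629^2 = 395641 ≡ 1510 (mod 1663)
473^32 = (473^16)^2 ≡ 1510^2 = 2280100 ≡ 127 (mod 1663)
473^36 = 473^32 · 473^4 ≡ 127 · 170 ≡ 1634 (mod 1663).

1634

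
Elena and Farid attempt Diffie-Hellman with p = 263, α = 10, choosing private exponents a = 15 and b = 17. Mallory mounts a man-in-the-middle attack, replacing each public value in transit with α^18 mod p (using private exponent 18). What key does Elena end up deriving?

Elena receives Mallory's public value M = 10^18 mod 263 instead of the honest one.
10^1 ≡ 10 (mod 263)
10^2 = (10^1)^2 ≡ 10^2 = 100 ≡ 100 (mod 263)
10^4 = (10^2)^2 ≡ 100^2 = 10000 ≡ 6 (mod 263)
10^8 = (10^4)^2 ≡ 6^2 = 36 ≡ 36 (mod 263)
10^16 = (10^8)^2 ≡ 36^2 = 1296 ≡ 244 (mod 263)
10^18 = 10^16 · 10^2 ≡ 244 · 100 ≡ 204 (mod 263).
So M = 204. Elena computes K = M^15 mod 263.
204^1 ≡ 204 (mod 263)
204^2 = (204^1)^2 ≡ 204^2 = 41616 ≡ 62 (mod 263)
204^4 = (204^2)^2 ≡ 62^2 = 3844 ≡ 162 (mod 263)
204^8 = (204^4)^2 ≡ 162^2 = 26244 ≡ 207 (mod 263)
204^15 = 204^8 · 204^4 · 204^2 · 204^1 ≡ 207 · 162 · 62 · 204 ≡ 36 (mod 263).

36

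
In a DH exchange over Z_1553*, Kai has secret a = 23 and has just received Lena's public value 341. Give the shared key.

Shared key K = 341^23 mod 1553.
341^1 ≡ 341 (mod 1553)
341^2 = (341^1)^2 ≡ 341^2 = 116281 ≡ 1359 (mod 1553)
341^4 = (341^2)^2 ≡ 1359^2 = 1846881 ≡ 364 (mod 1553)
341^8 = (341^4)^2 ≡ 364^2 = 132496 ≡ 491 (mod 1553)
341^16 = (341^8)^2 ≡ 491^2 = 241081 ≡ 366 (mod 1553)
341^23 = 341^16 · 341^4 · 341^2 · 341^1 ≡ 366 · 364 · 1359 · 341 ≡ 905 (mod 1553).

905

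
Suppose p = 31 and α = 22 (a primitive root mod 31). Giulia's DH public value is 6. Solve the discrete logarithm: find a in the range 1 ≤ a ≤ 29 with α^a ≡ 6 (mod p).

Try successive powers of 22 modulo 31:
22^1 ≡ 22
22^2 ≡ 19
22^3 ≡ 15
22^4 ≡ 20
22^5 ≡ 6
Found: a = 5.

5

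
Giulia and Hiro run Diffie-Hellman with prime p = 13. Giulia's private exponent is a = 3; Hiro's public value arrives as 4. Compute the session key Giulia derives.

12

Shared key K = 4^3 mod 13.
4^1 ≡ 4 (mod 13)
4^2 = (4^1)^2 ≡ 4^2 = 16 ≡ 3 (mod 13)
4^3 = 4^2 · 4^1 ≡ 3 · 4 ≡ 12 (mod 13).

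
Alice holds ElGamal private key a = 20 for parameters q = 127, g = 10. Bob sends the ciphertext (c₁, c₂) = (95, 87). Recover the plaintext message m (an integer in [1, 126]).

117

Shared mask s = c₁^a mod q = 95^20 mod 127.
95^1 ≡ 95 (mod 127)
95^2 = (95^1)^2 ≡ 95^2 = 9025 ≡ 8 (mod 127)
95^4 = (95^2)^2 ≡ 8^2 = 64 ≡ 64 (mod 127)
95^8 = (95^4)^2 ≡ 64^2 = 4096 ≡ 32 (mod 127)
95^16 = (95^8)^2 ≡ 32^2 = 1024 ≡ 8 (mod 127)
95^20 = 95^16 · 95^4 ≡ 8 · 64 ≡ 4 (mod 127).
So s = 4; s⁻¹ ≡ 32 (mod 127).
m = c₂ · s⁻¹ mod 127 = 87 · 32 mod 127 = 117.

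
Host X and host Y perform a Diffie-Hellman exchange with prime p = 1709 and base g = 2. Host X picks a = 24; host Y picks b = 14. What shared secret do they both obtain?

389

Host X sends A = g^a mod p = 2^24 mod 1709.
2^1 ≡ 2 (mod 1709)
2^2 = (2^1)^2 ≡ 2^2 = 4 ≡ 4 (mod 1709)
2^4 = (2^2)^2 ≡ 4^2 = 16 ≡ 16 (mod 1709)
2^8 = (2^4)^2 ≡ 16^2 = 256 ≡ 256 (mod 1709)
2^16 = (2^8)^2 ≡ 256^2 = 65536 ≡ 594 (mod 1709)
2^24 = 2^16 · 2^8 ≡ 594 · 256 ≡ 1672 (mod 1709).
So A = 1672. Host Y then computes K = A^b mod p = 1672^14 mod 1709.
1672^1 ≡ 1672 (mod 1709)
1672^2 = (1672^1)^2 ≡ 1672^2 = 2795584 ≡ 1369 (mod 1709)
1672^4 = (1672^2)^2 ≡ 1369^2 = 1874161 ≡ 1097 (mod 1709)
1672^8 = (1672^4)^2 ≡ 1097^2 = 1203409 ≡ 273 (mod 1709)
1672^14 = 1672^8 · 1672^4 · 1672^2 ≡ 273 · 1097 · 1369 ≡ 389 (mod 1709).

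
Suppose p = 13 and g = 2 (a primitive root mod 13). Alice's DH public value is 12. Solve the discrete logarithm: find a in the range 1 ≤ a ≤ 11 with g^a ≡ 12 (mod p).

6

Try successive powers of 2 modulo 13:
2^1 ≡ 2
2^2 ≡ 4
2^3 ≡ 8
2^4 ≡ 3
2^5 ≡ 6
2^6 ≡ 12
Found: a = 6.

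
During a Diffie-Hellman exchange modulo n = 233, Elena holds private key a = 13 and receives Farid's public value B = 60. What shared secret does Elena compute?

123

Shared key K = 60^13 mod 233.
60^1 ≡ 60 (mod 233)
60^2 = (60^1)^2 ≡ 60^2 = 3600 ≡ 105 (mod 233)
60^4 = (60^2)^2 ≡ 105^2 = 11025 ≡ 74 (mod 233)
60^8 = (60^4)^2 ≡ 74^2 = 5476 ≡ 117 (mod 233)
60^13 = 60^8 · 60^4 · 60^1 ≡ 117 · 74 · 60 ≡ 123 (mod 233).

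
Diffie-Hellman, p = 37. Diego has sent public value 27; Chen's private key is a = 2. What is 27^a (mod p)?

Shared key K = 27^2 mod 37.
27^1 ≡ 27 (mod 37)
27^2 = (27^1)^2 ≡ 27^2 = 729 ≡ 26 (mod 37)

26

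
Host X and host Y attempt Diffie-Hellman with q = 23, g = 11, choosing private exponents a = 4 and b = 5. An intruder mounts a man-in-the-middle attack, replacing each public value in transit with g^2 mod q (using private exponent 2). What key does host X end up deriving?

Host X receives an intruder's public value M = 11^2 mod 23 instead of the honest one.
11^1 ≡ 11 (mod 23)
11^2 = (11^1)^2 ≡ 11^2 = 121 ≡ 6 (mod 23)
So M = 6. Host X computes K = M^4 mod 23.
6^1 ≡ 6 (mod 23)
6^2 = (6^1)^2 ≡ 6^2 = 36 ≡ 13 (mod 23)
6^4 = (6^2)^2 ≡ 13^2 = 169 ≡ 8 (mod 23)

8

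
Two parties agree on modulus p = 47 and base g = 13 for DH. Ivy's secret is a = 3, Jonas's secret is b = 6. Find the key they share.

27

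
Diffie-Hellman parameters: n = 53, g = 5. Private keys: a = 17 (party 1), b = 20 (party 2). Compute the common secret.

28

Party 1 sends A = g^a mod n = 5^17 mod 53.
5^1 ≡ 5 (mod 53)
5^2 = (5^1)^2 ≡ 5^2 = 25 ≡ 25 (mod 53)
5^4 = (5^2)^2 ≡ 25^2 = 625 ≡ 42 (mod 53)
5^8 = (5^4)^2 ≡ 42^2 = 1764 ≡ 15 (mod 53)
5^16 = (5^8)^2 ≡ 15^2 = 225 ≡ 13 (mod 53)
5^17 = 5^16 · 5^1 ≡ 13 · 5 ≡ 12 (mod 53).
So A = 12. Party 2 then computes K = A^b mod n = 12^20 mod 53.
12^1 ≡ 12 (mod 53)
12^2 = (12^1)^2 ≡ 12^2 = 144 ≡ 38 (mod 53)
12^4 = (12^2)^2 ≡ 38^2 = 1444 ≡ 13 (mod 53)
12^8 = (12^4)^2 ≡ 13^2 = 169 ≡ 10 (mod 53)
12^16 = (12^8)^2 ≡ 10^2 = 100 ≡ 47 (mod 53)
12^20 = 12^16 · 12^4 ≡ 47 · 13 ≡ 28 (mod 53).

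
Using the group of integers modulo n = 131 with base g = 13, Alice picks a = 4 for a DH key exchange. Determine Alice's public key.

3

Public value = 13^4 mod 131.
13^1 ≡ 13 (mod 131)
13^2 = (13^1)^2 ≡ 13^2 = 169 ≡ 38 (mod 131)
13^4 = (13^2)^2 ≡ 38^2 = 1444 ≡ 3 (mod 131)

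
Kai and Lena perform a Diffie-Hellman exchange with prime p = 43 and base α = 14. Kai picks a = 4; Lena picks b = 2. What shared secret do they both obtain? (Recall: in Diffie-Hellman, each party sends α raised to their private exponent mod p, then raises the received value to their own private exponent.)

31

Kai sends A = α^a mod p = 14^4 mod 43.
14^1 ≡ 14 (mod 43)
14^2 = (14^1)^2 ≡ 14^2 = 196 ≡ 24 (mod 43)
14^4 = (14^2)^2 ≡ 24^2 = 576 ≡ 17 (mod 43)
So A = 17. Lena then computes K = A^b mod p = 17^2 mod 43.
17^1 ≡ 17 (mod 43)
17^2 = (17^1)^2 ≡ 17^2 = 289 ≡ 31 (mod 43)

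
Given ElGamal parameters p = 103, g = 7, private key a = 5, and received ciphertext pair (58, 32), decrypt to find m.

19

Shared mask s = c₁^a mod p = 58^5 mod 103.
58^1 ≡ 58 (mod 103)
58^2 = (58^1)^2 ≡ 58^2 = 3364 ≡ 68 (mod 103)
58^4 = (58^2)^2 ≡ 68^2 = 4624 ≡ 92 (mod 103)
58^5 = 58^4 · 58^1 ≡ 92 · 58 ≡ 83 (mod 103).
So s = 83; s⁻¹ ≡ 36 (mod 103).
m = c₂ · s⁻¹ mod 103 = 32 · 36 mod 103 = 19.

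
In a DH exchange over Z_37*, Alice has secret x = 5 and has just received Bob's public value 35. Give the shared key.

Shared key K = 35^5 mod 37.
35^1 ≡ 35 (mod 37)
35^2 = (35^1)^2 ≡ 35^2 = 1225 ≡ 4 (mod 37)
35^4 = (35^2)^2 ≡ 4^2 = 16 ≡ 16 (mod 37)
35^5 = 35^4 · 35^1 ≡ 16 · 35 ≡ 5 (mod 37).

5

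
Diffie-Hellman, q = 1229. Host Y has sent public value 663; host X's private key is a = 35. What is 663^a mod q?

Shared key K = 663^35 mod 1229.
663^1 ≡ 663 (mod 1229)
663^2 = (663^1)^2 ≡ 663^2 = 439569 ≡ 816 (mod 1229)
663^4 = (663^2)^2 ≡ 816^2 = 665856 ≡ 967 (mod 1229)
663^8 = (663^4)^2 ≡ 967^2 = 935089 ≡ 1049 (mod 1229)
663^16 = (663^8)^2 ≡ 1049^2 = 1100401 ≡ 446 (mod 1229)
663^32 = (663^16)^2 ≡ 446^2 = 198916 ≡ 1047 (mod 1229)
663^35 = 663^32 · 663^2 · 663^1 ≡ 1047 · 816 · 663 ≡ 337 (mod 1229).

337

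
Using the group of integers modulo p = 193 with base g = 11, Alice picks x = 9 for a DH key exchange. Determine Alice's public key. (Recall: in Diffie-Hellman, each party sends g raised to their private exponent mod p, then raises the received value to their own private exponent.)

Public value = 11^9 mod 193.
11^1 ≡ 11 (mod 193)
11^2 = (11^1)^2 ≡ 11^2 = 121 ≡ 121 (mod 193)
11^4 = (11^2)^2 ≡ 121^2 = 14641 ≡ 166 (mod 193)
11^8 = (11^4)^2 ≡ 166^2 = 27556 ≡ 150 (mod 193)
11^9 = 11^8 · 11^1 ≡ 150 · 11 ≡ 106 (mod 193).

106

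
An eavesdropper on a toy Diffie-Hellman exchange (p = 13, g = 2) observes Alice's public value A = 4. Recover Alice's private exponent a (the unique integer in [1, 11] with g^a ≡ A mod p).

2

Try successive powers of 2 modulo 13:
2^1 ≡ 2
2^2 ≡ 4
Found: a = 2.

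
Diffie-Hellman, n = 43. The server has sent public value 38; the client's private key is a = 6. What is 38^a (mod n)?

Shared key K = 38^6 mod 43.
38^1 ≡ 38 (mod 43)
38^2 = (38^1)^2 ≡ 38^2 = 1444 ≡ 25 (mod 43)
38^4 = (38^2)^2 ≡ 25^2 = 625 ≡ 23 (mod 43)
38^6 = 38^4 · 38^2 ≡ 23 · 25 ≡ 16 (mod 43).

16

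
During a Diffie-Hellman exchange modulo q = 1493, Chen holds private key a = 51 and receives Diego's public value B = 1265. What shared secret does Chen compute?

462

Shared key K = 1265^51 mod 1493.
1265^1 ≡ 1265 (mod 1493)
1265^2 = (1265^1)^2 ≡ 1265^2 = 1600225 ≡ 1222 (mod 1493)
1265^4 = (1265^2)^2 ≡ 1222^2 = 1493284 ≡ 284 (mod 1493)
1265^8 = (1265^4)^2 ≡ 284^2 = 80656 ≡ 34 (mod 1493)
1265^16 = (1265^8)^2 ≡ 34^2 = 1156 ≡ 1156 (mod 1493)
1265^32 = (1265^16)^2 ≡ 1156^2 = 1336336 ≡ 101 (mod 1493)
1265^51 = 1265^32 · 1265^16 · 1265^2 · 1265^1 ≡ 101 · 1156 · 1222 · 1265 ≡ 462 (mod 1493).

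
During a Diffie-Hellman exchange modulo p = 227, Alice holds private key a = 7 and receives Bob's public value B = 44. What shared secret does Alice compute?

Shared key K = 44^7 mod 227.
44^1 ≡ 44 (mod 227)
44^2 = (44^1)^2 ≡ 44^2 = 1936 ≡ 120 (mod 227)
44^4 = (44^2)^2 ≡ 120^2 = 14400 ≡ 99 (mod 227)
44^7 = 44^4 · 44^2 · 44^1 ≡ 99 · 120 · 44 ≡ 166 (mod 227).

166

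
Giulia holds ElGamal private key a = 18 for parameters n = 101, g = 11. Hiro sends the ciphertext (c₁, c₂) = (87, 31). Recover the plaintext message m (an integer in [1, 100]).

16

Shared mask s = c₁^a mod n = 87^18 mod 101.
87^1 ≡ 87 (mod 101)
87^2 = (87^1)^2 ≡ 87^2 = 7569 ≡ 95 (mod 101)
87^4 = (87^2)^2 ≡ 95^2 = 9025 ≡ 36 (mod 101)
87^8 = (87^4)^2 ≡ 36^2 = 1296 ≡ 84 (mod 101)
87^16 = (87^8)^2 ≡ 84^2 = 7056 ≡ 87 (mod 101)
87^18 = 87^16 · 87^2 ≡ 87 · 95 ≡ 84 (mod 101).
So s = 84; s⁻¹ ≡ 95 (mod 101).
m = c₂ · s⁻¹ mod 101 = 31 · 95 mod 101 = 16.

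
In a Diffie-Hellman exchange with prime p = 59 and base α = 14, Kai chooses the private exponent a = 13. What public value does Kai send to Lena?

Public value = 14^13 mod 59.
14^1 ≡ 14 (mod 59)
14^2 = (14^1)^2 ≡ 14^2 = 196 ≡ 19 (mod 59)
14^4 = (14^2)^2 ≡ 19^2 = 361 ≡ 7 (mod 59)
14^8 = (14^4)^2 ≡ 7^2 = 49 ≡ 49 (mod 59)
14^13 = 14^8 · 14^4 · 14^1 ≡ 49 · 7 · 14 ≡ 23 (mod 59).

23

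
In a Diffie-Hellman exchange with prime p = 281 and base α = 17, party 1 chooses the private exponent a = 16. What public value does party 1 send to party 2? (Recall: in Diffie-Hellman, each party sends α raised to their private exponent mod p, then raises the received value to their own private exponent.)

111

Public value = 17^16 (mod 281).
17^1 ≡ 17 (mod 281)
17^2 = (17^1)^2 ≡ 17^2 = 289 ≡ 8 (mod 281)
17^4 = (17^2)^2 ≡ 8^2 = 64 ≡ 64 (mod 281)
17^8 = (17^4)^2 ≡ 64^2 = 4096 ≡ 162 (mod 281)
17^16 = (17^8)^2 ≡ 162^2 = 26244 ≡ 111 (mod 281)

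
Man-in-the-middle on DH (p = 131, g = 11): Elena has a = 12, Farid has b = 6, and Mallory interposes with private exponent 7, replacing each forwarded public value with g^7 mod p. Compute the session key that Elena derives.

46

Elena receives Mallory's public value M = 11^7 mod 131 instead of the honest one.
11^1 ≡ 11 (mod 131)
11^2 = (11^1)^2 ≡ 11^2 = 121 ≡ 121 (mod 131)
11^4 = (11^2)^2 ≡ 121^2 = 14641 ≡ 100 (mod 131)
11^7 = 11^4 · 11^2 · 11^1 ≡ 100 · 121 · 11 ≡ 4 (mod 131).
So M = 4. Elena computes K = M^12 mod 131.
4^1 ≡ 4 (mod 131)
4^2 = (4^1)^2 ≡ 4^2 = 16 ≡ 16 (mod 131)
4^4 = (4^2)^2 ≡ 16^2 = 256 ≡ 125 (mod 131)
4^8 = (4^4)^2 ≡ 125^2 = 15625 ≡ 36 (mod 131)
4^12 = 4^8 · 4^4 ≡ 36 · 125 ≡ 46 (mod 131).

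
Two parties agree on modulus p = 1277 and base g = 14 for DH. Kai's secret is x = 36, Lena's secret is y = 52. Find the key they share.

1103

Kai sends A = g^x mod p = 14^36 mod 1277.
14^1 ≡ 14 (mod 1277)
14^2 = (14^1)^2 ≡ 14^2 = 196 ≡ 196 (mod 1277)
14^4 = (14^2)^2 ≡ 196^2 = 38416 ≡ 106 (mod 1277)
14^8 = (14^4)^2 ≡ 106^2 = 11236 ≡ 1020 (mod 1277)
14^16 = (14^8)^2 ≡ 1020^2 = 1040400 ≡ 922 (mod 1277)
14^32 = (14^16)^2 ≡ 922^2 = 850084 ≡ 879 (mod 1277)
14^36 = 14^32 · 14^4 ≡ 879 · 106 ≡ 1230 (mod 1277).
So A = 1230. Lena then computes K = A^y mod p = 1230^52 mod 1277.
1230^1 ≡ 1230 (mod 1277)
1230^2 = (1230^1)^2 ≡ 1230^2 = 1512900 ≡ 932 (mod 1277)
1230^4 = (1230^2)^2 ≡ 932^2 = 868624 ≡ 264 (mod 1277)
1230^8 = (1230^4)^2 ≡ 264^2 = 69696 ≡ 738 (mod 1277)
1230^16 = (1230^8)^2 ≡ 738^2 = 544644 ≡ 642 (mod 1277)
1230^32 = (1230^16)^2 ≡ 642^2 = 412164 ≡ 970 (mod 1277)
1230^52 = 1230^32 · 1230^16 · 1230^4 ≡ 970 · 642 · 264 ≡ 1103 (mod 1277).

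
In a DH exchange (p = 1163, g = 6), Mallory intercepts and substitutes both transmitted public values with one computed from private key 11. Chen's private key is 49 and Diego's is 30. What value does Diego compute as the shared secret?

Diego receives Mallory's public value M = 6^11 mod 1163 instead of the honest one.
6^1 ≡ 6 (mod 1163)
6^2 = (6^1)^2 ≡ 6^2 = 36 ≡ 36 (mod 1163)
6^4 = (6^2)^2 ≡ 36^2 = 1296 ≡ 133 (mod 1163)
6^8 = (6^4)^2 ≡ 133^2 = 17689 ≡ 244 (mod 1163)
6^11 = 6^8 · 6^2 · 6^1 ≡ 244 · 36 · 6 ≡ 369 (mod 1163).
So M = 369. Diego computes K = M^30 mod 1163.
369^1 ≡ 369 (mod 1163)
369^2 = (369^1)^2 ≡ 369^2 = 136161 ≡ 90 (mod 1163)
369^4 = (369^2)^2 ≡ 90^2 = 8100 ≡ 1122 (mod 1163)
369^8 = (369^4)^2 ≡ 1122^2 = 1258884 ≡ 518 (mod 1163)
369^16 = (369^8)^2 ≡ 518^2 = 268324 ≡ 834 (mod 1163)
369^30 = 369^16 · 369^8 · 369^4 · 369^2 ≡ 834 · 518 · 1122 · 90 ≡ 983 (mod 1163).

983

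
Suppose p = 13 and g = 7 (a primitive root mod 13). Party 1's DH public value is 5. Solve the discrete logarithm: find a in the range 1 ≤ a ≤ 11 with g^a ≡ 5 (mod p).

3

Try successive powers of 7 modulo 13:
7^1 ≡ 7
7^2 ≡ 10
7^3 ≡ 5
Found: a = 3.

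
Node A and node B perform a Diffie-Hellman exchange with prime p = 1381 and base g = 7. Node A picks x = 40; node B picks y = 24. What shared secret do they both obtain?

13

Node A sends A = g^x mod p = 7^40 mod 1381.
7^1 ≡ 7 (mod 1381)
7^2 = (7^1)^2 ≡ 7^2 = 49 ≡ 49 (mod 1381)
7^4 = (7^2)^2 ≡ 49^2 = 2401 ≡ 1020 (mod 1381)
7^8 = (7^4)^2 ≡ 1020^2 = 1040400 ≡ 507 (mod 1381)
7^16 = (7^8)^2 ≡ 507^2 = 257049 ≡ 183 (mod 1381)
7^32 = (7^16)^2 ≡ 183^2 = 33489 ≡ 345 (mod 1381)
7^40 = 7^32 · 7^8 ≡ 345 · 507 ≡ 909 (mod 1381).
So A = 909. Node B then computes K = A^y mod p = 909^24 mod 1381.
909^1 ≡ 909 (mod 1381)
909^2 = (909^1)^2 ≡ 909^2 = 826281 ≡ 443 (mod 1381)
909^4 = (909^2)^2 ≡ 443^2 = 196249 ≡ 147 (mod 1381)
909^8 = (909^4)^2 ≡ 147^2 = 21609 ≡ 894 (mod 1381)
909^16 = (909^8)^2 ≡ 894^2 = 799236 ≡ 1018 (mod 1381)
909^24 = 909^16 · 909^8 ≡ 1018 · 894 ≡ 13 (mod 1381).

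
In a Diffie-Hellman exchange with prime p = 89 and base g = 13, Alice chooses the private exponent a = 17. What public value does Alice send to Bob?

26

Public value = 13^17 mod 89.
13^1 ≡ 13 (mod 89)
13^2 = (13^1)^2 ≡ 13^2 = 169 ≡ 80 (mod 89)
13^4 = (13^2)^2 ≡ 80^2 = 6400 ≡ 81 (mod 89)
13^8 = (13^4)^2 ≡ 81^2 = 6561 ≡ 64 (mod 89)
13^16 = (13^8)^2 ≡ 64^2 = 4096 ≡ 2 (mod 89)
13^17 = 13^16 · 13^1 ≡ 2 · 13 ≡ 26 (mod 89).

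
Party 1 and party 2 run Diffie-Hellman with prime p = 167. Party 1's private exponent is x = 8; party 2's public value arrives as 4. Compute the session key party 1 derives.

Shared key K = 4^8 mod 167.
4^1 ≡ 4 (mod 167)
4^2 = (4^1)^2 ≡ 4^2 = 16 ≡ 16 (mod 167)
4^4 = (4^2)^2 ≡ 16^2 = 256 ≡ 89 (mod 167)
4^8 = (4^4)^2 ≡ 89^2 = 7921 ≡ 72 (mod 167)

72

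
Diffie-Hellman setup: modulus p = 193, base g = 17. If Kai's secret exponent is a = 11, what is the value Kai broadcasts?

Public value = 17^11 mod 193.
17^1 ≡ 17 (mod 193)
17^2 = (17^1)^2 ≡ 17^2 = 289 ≡ 96 (mod 193)
17^4 = (17^2)^2 ≡ 96^2 = 9216 ≡ 145 (mod 193)
17^8 = (17^4)^2 ≡ 145^2 = 21025 ≡ 181 (mod 193)
17^11 = 17^8 · 17^2 · 17^1 ≡ 181 · 96 · 17 ≡ 102 (mod 193).

102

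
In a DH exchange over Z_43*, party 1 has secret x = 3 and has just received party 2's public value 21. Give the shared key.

16

Shared key K = 21^3 mod 43.
21^1 ≡ 21 (mod 43)
21^2 = (21^1)^2 ≡ 21^2 = 441 ≡ 11 (mod 43)
21^3 = 21^2 · 21^1 ≡ 11 · 21 ≡ 16 (mod 43).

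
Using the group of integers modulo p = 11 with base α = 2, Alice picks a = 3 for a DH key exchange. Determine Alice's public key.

Public value = 2^3 mod 11.
2^1 ≡ 2 (mod 11)
2^2 = (2^1)^2 ≡ 2^2 = 4 ≡ 4 (mod 11)
2^3 = 2^2 · 2^1 ≡ 4 · 2 ≡ 8 (mod 11).

8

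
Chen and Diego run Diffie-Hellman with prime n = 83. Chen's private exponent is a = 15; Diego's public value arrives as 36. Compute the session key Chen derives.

Shared key K = 36^15 mod 83.
36^1 ≡ 36 (mod 83)
36^2 = (36^1)^2 ≡ 36^2 = 1296 ≡ 51 (mod 83)
36^4 = (36^2)^2 ≡ 51^2 = 2601 ≡ 28 (mod 83)
36^8 = (36^4)^2 ≡ 28^2 = 784 ≡ 37 (mod 83)
36^15 = 36^8 · 36^4 · 36^2 · 36^1 ≡ 37 · 28 · 51 · 36 ≡ 68 (mod 83).

68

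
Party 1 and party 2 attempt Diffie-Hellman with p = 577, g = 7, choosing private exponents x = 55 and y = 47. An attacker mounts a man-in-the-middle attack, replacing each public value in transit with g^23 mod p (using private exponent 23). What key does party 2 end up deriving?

Party 2 receives an attacker's public value M = 7^23 mod 577 instead of the honest one.
7^1 ≡ 7 (mod 577)
7^2 = (7^1)^2 ≡ 7^2 = 49 ≡ 49 (mod 577)
7^4 = (7^2)^2 ≡ 49^2 = 2401 ≡ 93 (mod 577)
7^8 = (7^4)^2 ≡ 93^2 = 8649 ≡ 571 (mod 577)
7^16 = (7^8)^2 ≡ 571^2 = 326041 ≡ 36 (mod 577)
7^23 = 7^16 · 7^4 · 7^2 · 7^1 ≡ 36 · 93 · 49 · 7 ≡ 134 (mod 577).
So M = 134. Party 2 computes K = M^47 mod 577.
134^1 ≡ 134 (mod 577)
134^2 = (134^1)^2 ≡ 134^2 = 17956 ≡ 69 (mod 577)
134^4 = (134^2)^2 ≡ 69^2 = 4761 ≡ 145 (mod 577)
134^8 = (134^4)^2 ≡ 145^2 = 21025 ≡ 253 (mod 577)
134^16 = (134^8)^2 ≡ 253^2 = 64009 ≡ 539 (mod 577)
134^32 = (134^16)^2 ≡ 539^2 = 290521 ≡ 290 (mod 577)
134^47 = 134^32 · 134^8 · 134^4 · 134^2 · 134^1 ≡ 290 · 253 · 145 · 69 · 134 ≡ 90 (mod 577).

90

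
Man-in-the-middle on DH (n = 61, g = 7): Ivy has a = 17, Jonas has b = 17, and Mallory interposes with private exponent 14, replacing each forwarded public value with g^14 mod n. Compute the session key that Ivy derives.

5

Ivy receives Mallory's public value M = 7^14 mod 61 instead of the honest one.
7^1 ≡ 7 (mod 61)
7^2 = (7^1)^2 ≡ 7^2 = 49 ≡ 49 (mod 61)
7^4 = (7^2)^2 ≡ 49^2 = 2401 ≡ 22 (mod 61)
7^8 = (7^4)^2 ≡ 22^2 = 484 ≡ 57 (mod 61)
7^14 = 7^8 · 7^4 · 7^2 ≡ 57 · 22 · 49 ≡ 19 (mod 61).
So M = 19. Ivy computes K = M^17 mod 61.
19^1 ≡ 19 (mod 61)
19^2 = (19^1)^2 ≡ 19^2 = 361 ≡ 56 (mod 61)
19^4 = (19^2)^2 ≡ 56^2 = 3136 ≡ 25 (mod 61)
19^8 = (19^4)^2 ≡ 25^2 = 625 ≡ 15 (mod 61)
19^16 = (19^8)^2 ≡ 15^2 = 225 ≡ 42 (mod 61)
19^17 = 19^16 · 19^1 ≡ 42 · 19 ≡ 5 (mod 61).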